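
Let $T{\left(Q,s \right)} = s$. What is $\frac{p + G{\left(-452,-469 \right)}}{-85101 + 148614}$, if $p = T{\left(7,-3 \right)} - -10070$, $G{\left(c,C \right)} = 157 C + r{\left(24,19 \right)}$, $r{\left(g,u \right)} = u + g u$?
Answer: $- \frac{63091}{63513} \approx -0.99336$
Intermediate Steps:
$G{\left(c,C \right)} = 475 + 157 C$ ($G{\left(c,C \right)} = 157 C + 19 \left(1 + 24\right) = 157 C + 19 \cdot 25 = 157 C + 475 = 475 + 157 C$)
$p = 10067$ ($p = -3 - -10070 = -3 + 10070 = 10067$)
$\frac{p + G{\left(-452,-469 \right)}}{-85101 + 148614} = \frac{10067 + \left(475 + 157 \left(-469\right)\right)}{-85101 + 148614} = \frac{10067 + \left(475 - 73633\right)}{63513} = \left(10067 - 73158\right) \frac{1}{63513} = \left(-63091\right) \frac{1}{63513} = - \frac{63091}{63513}$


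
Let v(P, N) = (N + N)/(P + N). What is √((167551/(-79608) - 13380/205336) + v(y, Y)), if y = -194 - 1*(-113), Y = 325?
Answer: √1918906978258680992142/62320605348 ≈ 0.70290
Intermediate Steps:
y = -81 (y = -194 + 113 = -81)
v(P, N) = 2*N/(N + P) (v(P, N) = (2*N)/(N + P) = 2*N/(N + P))
√((167551/(-79608) - 13380/205336) + v(y, Y)) = √((167551/(-79608) - 13380/205336) + 2*325/(325 - 81)) = √((167551*(-1/79608) - 13380*1/205336) + 2*325/244) = √((-167551/79608 - 3345/51334) + 2*325*(1/244)) = √(-4433675897/2043298536 + 325/122) = √(61581782383/124641210696) = √1918906978258680992142/62320605348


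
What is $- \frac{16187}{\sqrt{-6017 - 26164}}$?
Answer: $\frac{16187 i \sqrt{32181}}{32181} \approx 90.233 i$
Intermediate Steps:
$- \frac{16187}{\sqrt{-6017 - 26164}} = - \frac{16187}{\sqrt{-32181}} = - \frac{16187}{i \sqrt{32181}} = - 16187 \left(- \frac{i \sqrt{32181}}{32181}\right) = \frac{16187 i \sqrt{32181}}{32181}$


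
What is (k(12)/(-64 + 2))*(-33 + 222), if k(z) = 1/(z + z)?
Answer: -63/496 ≈ -0.12702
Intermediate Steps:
k(z) = 1/(2*z)
(k(12)/(-64 + 2))*(-33 + 222) = (((½)/12)/(-64 + 2))*(-33 + 222) = (((½)*(1/12))/(-62))*189 = ((1/24)*(-1/62))*189 = -1/1488*189 = -63/496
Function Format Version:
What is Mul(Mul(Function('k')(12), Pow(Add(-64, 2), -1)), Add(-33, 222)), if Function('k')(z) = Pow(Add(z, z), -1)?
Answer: Rational(-63, 496) ≈ -0.12702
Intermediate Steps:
Function('k')(z) = Mul(Rational(1, 2), Pow(z, -1)) (Function('k')(z) = Pow(Mul(2, z), -1) = Mul(Rational(1, 2), Pow(z, -1)))
Mul(Mul(Function('k')(12), Pow(Add(-64, 2), -1)), Add(-33, 222)) = Mul(Mul(Mul(Rational(1, 2), Pow(12, -1)), Pow(Add(-64, 2), -1)), Add(-33, 222)) = Mul(Mul(Mul(Rational(1, 2), Rational(1, 12)), Pow(-62, -1)), 189) = Mul(Mul(Rational(1, 24), Rational(-1, 62)), 189) = Mul(Rational(-1, 1488), 189) = Rational(-63, 496)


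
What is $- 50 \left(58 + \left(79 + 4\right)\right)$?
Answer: $-7050$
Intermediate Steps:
$- 50 \left(58 + \left(79 + 4\right)\right) = - 50 \left(58 + 83\right) = \left(-50\right) 141 = -7050$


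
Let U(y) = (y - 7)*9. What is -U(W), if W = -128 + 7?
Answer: 1152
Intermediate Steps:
W = -121
U(y) = -63 + 9*y (U(y) = (-7 + y)*9 = -63 + 9*y)
-U(W) = -(-63 + 9*(-121)) = -(-63 - 1089) = -1*(-1152) = 1152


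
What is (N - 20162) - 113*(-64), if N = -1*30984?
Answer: -43914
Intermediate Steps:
N = -30984
(N - 20162) - 113*(-64) = (-30984 - 20162) - 113*(-64) = -51146 + 7232 = -43914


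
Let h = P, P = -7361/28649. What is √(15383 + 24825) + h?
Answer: -7361/28649 + 4*√2513 ≈ 200.26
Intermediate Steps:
P = -7361/28649 (P = -7361*1/28649 = -7361/28649 ≈ -0.25694)
h = -7361/28649 ≈ -0.25694
√(15383 + 24825) + h = √(15383 + 24825) - 7361/28649 = √40208 - 7361/28649 = 4*√2513 - 7361/28649 = -7361/28649 + 4*√2513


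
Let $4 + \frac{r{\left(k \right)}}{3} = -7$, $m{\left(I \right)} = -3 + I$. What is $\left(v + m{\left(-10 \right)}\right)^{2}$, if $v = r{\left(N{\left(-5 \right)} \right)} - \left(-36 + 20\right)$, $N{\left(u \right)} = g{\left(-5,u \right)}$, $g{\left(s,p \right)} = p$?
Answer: $900$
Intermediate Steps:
$N{\left(u \right)} = u$
$r{\left(k \right)} = -33$ ($r{\left(k \right)} = -12 + 3 \left(-7\right) = -12 - 21 = -33$)
$v = -17$ ($v = -33 - \left(-36 + 20\right) = -33 - -16 = -33 + 16 = -17$)
$\left(v + m{\left(-10 \right)}\right)^{2} = \left(-17 - 13\right)^{2} = \left(-30\right)^{2} = 900$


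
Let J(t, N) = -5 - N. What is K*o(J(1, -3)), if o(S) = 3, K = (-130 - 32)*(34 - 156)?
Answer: 59292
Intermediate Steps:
K = 19764 (K = -162*(-122) = 19764)
K*o(J(1, -3)) = 19764*3 = 59292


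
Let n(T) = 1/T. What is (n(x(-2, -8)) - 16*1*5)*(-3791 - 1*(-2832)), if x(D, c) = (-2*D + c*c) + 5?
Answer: 5599601/73 ≈ 76707.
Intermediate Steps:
x(D, c) = 5 + c² - 2*D (x(D, c) = (-2*D + c²) + 5 = (c² - 2*D) + 5 = 5 + c² - 2*D)
(n(x(-2, -8)) - 16*1*5)*(-3791 - 1*(-2832)) = (1/(5 + (-8)² - 2*(-2)) - 16*1*5)*(-3791 - 1*(-2832)) = (1/(5 + 64 + 4) - 16*5)*(-3791 + 2832) = (1/73 - 80)*(-959) = -5839/73*(-959) = 5599601/73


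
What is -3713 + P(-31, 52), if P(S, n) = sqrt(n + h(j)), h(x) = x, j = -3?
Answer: -3706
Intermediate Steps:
P(S, n) = sqrt(-3 + n) (P(S, n) = sqrt(n - 3) = sqrt(-3 + n))
-3713 + P(-31, 52) = -3713 + sqrt(-3 + 52) = -3713 + sqrt(49) = -3713 + 7 = -3706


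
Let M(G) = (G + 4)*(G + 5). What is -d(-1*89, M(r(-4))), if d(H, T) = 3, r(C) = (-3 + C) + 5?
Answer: -3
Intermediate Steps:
r(C) = 2 + C
M(G) = (4 + G)*(5 + G)
-d(-1*89, M(r(-4))) = -1*3 = -3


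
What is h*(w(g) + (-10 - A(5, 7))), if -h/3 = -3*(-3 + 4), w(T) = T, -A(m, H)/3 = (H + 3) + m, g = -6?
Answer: 261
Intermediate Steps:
A(m, H) = -9 - 3*H - 3*m (A(m, H) = -3*((H + 3) + m) = -3*((3 + H) + m) = -3*(3 + H + m) = -9 - 3*H - 3*m)
h = 9 (h = -(-9)*(-3 + 4) = -(-9) = -3*(-3) = 9)
h*(w(g) + (-10 - A(5, 7))) = 9*(-6 + (-10 - (-9 - 3*7 - 3*5))) = 9*(-6 + (-10 - (-9 - 21 - 15))) = 9*(-6 + (-10 - 1*(-45))) = 9*(-6 + (-10 + 45)) = 9*(-6 + 35) = 9*29 = 261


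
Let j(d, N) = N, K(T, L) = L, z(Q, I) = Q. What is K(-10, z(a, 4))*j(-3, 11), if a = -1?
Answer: -11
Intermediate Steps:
K(-10, z(a, 4))*j(-3, 11) = -1*11 = -11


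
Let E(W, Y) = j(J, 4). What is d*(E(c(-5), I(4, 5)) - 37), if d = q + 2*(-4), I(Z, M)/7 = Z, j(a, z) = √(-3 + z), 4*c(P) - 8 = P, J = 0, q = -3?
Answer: 396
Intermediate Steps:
c(P) = 2 + P/4
I(Z, M) = 7*Z
E(W, Y) = 1 (E(W, Y) = √(-3 + 4) = √1 = 1)
d = -11 (d = -3 + 2*(-4) = -3 - 8 = -11)
d*(E(c(-5), I(4, 5)) - 37) = -11*(1 - 37) = -11*(-36) = 396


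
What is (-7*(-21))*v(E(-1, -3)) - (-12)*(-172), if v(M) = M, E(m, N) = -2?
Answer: -2358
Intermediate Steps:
(-7*(-21))*v(E(-1, -3)) - (-12)*(-172) = -7*(-21)*(-2) - (-12)*(-172) = 147*(-2) - 1*2064 = -294 - 2064 = -2358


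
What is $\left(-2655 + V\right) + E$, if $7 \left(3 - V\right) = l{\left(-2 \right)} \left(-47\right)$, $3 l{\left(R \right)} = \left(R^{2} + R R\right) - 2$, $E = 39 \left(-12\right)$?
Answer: $- \frac{21746}{7} \approx -3106.6$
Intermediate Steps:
$E = -468$
$l{\left(R \right)} = - \frac{2}{3} + \frac{2 R^{2}}{3}$ ($l{\left(R \right)} = \frac{\left(R^{2} + R R\right) - 2}{3} = \frac{\left(R^{2} + R^{2}\right) - 2}{3} = \frac{2 R^{2} - 2}{3} = \frac{-2 + 2 R^{2}}{3} = - \frac{2}{3} + \frac{2 R^{2}}{3}$)
$V = \frac{115}{7}$ ($V = 3 - \frac{\left(- \frac{2}{3} + \frac{2 \left(-2\right)^{2}}{3}\right) \left(-47\right)}{7} = 3 - \frac{\left(- \frac{2}{3} + \frac{2}{3} \cdot 4\right) \left(-47\right)}{7} = 3 - \frac{\left(- \frac{2}{3} + \frac{8}{3}\right) \left(-47\right)}{7} = 3 - \frac{2 \left(-47\right)}{7} = 3 - - \frac{94}{7} = 3 + \frac{94}{7} = \frac{115}{7} \approx 16.429$)
$\left(-2655 + V\right) + E = \left(-2655 + \frac{115}{7}\right) - 468 = - \frac{18470}{7} - 468 = - \frac{21746}{7}$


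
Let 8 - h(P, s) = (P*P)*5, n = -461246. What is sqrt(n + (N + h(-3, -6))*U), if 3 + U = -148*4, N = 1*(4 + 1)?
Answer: 3*I*sqrt(49134) ≈ 664.99*I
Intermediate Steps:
N = 5 (N = 1*5 = 5)
h(P, s) = 8 - 5*P**2 (h(P, s) = 8 - P*P*5 = 8 - P**2*5 = 8 - 5*P**2)
U = -595 (U = -3 - 148*4 = -3 - 592 = -595)
sqrt(n + (N + h(-3, -6))*U) = sqrt(-461246 + (5 + (8 - 5*(-3)**2))*(-595)) = sqrt(-461246 + (5 + (8 - 5*9))*(-595)) = sqrt(-461246 + (5 + (8 - 45))*(-595)) = sqrt(-461246 + (5 - 37)*(-595)) = sqrt(-461246 - 32*(-595)) = sqrt(-461246 + 19040) = sqrt(-442206) = 3*I*sqrt(49134)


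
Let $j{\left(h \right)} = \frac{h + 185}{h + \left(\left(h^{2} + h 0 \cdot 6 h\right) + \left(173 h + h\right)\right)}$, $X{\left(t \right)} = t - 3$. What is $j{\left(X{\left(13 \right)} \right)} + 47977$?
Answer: $\frac{17751529}{370} \approx 47977.0$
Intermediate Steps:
$X{\left(t \right)} = -3 + t$ ($X{\left(t \right)} = t - 3 = -3 + t$)
$j{\left(h \right)} = \frac{185 + h}{h^{2} + 175 h}$ ($j{\left(h \right)} = \frac{185 + h}{h + \left(\left(h^{2} + 0 \cdot 6 h\right) + 174 h\right)} = \frac{185 + h}{h + \left(\left(h^{2} + 0 h\right) + 174 h\right)} = \frac{185 + h}{h + \left(\left(h^{2} + 0\right) + 174 h\right)} = \frac{185 + h}{h + \left(h^{2} + 174 h\right)} = \frac{185 + h}{h^{2} + 175 h}$)
$j{\left(X{\left(13 \right)} \right)} + 47977 = \frac{185 + \left(-3 + 13\right)}{\left(-3 + 13\right) \left(175 + \left(-3 + 13\right)\right)} + 47977 = \frac{185 + 10}{10 \left(175 + 10\right)} + 47977 = \frac{1}{10} \cdot \frac{1}{185} \cdot 195 + 47977 = \frac{39}{370} + 47977 = \frac{17751529}{370}$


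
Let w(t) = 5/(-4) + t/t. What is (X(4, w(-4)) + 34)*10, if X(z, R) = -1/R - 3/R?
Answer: 500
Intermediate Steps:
w(t) = -¼ (w(t) = 5*(-¼) + 1 = -5/4 + 1 = -¼)
X(z, R) = -4/R
(X(4, w(-4)) + 34)*10 = (-4/(-¼) + 34)*10 = (-4*(-4) + 34)*10 = (16 + 34)*10 = 50*10 = 500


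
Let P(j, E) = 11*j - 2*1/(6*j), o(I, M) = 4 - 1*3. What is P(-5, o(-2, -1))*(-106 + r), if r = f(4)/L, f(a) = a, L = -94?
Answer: 4106816/705 ≈ 5825.3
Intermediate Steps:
o(I, M) = 1 (o(I, M) = 4 - 3 = 1)
r = -2/47 (r = 4/(-94) = 4*(-1/94) = -2/47 ≈ -0.042553)
P(j, E) = 11*j - 1/(3*j) (P(j, E) = 11*j - 2*1/(6*j) = 11*j - 1/(3*j))
P(-5, o(-2, -1))*(-106 + r) = (11*(-5) - ⅓/(-5))*(-106 - 2/47) = (-55 - ⅓*(-⅕))*(-4984/47) = (-55 + 1/15)*(-4984/47) = -824/15*(-4984/47) = 4106816/705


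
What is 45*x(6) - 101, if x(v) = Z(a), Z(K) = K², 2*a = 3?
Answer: ¼ ≈ 0.25000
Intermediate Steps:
a = 3/2 (a = (½)*3 = 3/2 ≈ 1.5000)
x(v) = 9/4 (x(v) = (3/2)² = 9/4)
45*x(6) - 101 = 45*(9/4) - 101 = 405/4 - 101 = ¼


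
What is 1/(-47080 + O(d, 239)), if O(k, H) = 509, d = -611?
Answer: -1/46571 ≈ -2.1473e-5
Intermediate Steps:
1/(-47080 + O(d, 239)) = 1/(-47080 + 509) = 1/(-46571) = -1/46571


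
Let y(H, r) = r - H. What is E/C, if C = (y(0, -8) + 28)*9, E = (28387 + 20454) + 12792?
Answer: 61633/180 ≈ 342.41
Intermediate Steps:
E = 61633 (E = 48841 + 12792 = 61633)
C = 180 (C = ((-8 - 1*0) + 28)*9 = ((-8 + 0) + 28)*9 = (-8 + 28)*9 = 20*9 = 180)
E/C = 61633/180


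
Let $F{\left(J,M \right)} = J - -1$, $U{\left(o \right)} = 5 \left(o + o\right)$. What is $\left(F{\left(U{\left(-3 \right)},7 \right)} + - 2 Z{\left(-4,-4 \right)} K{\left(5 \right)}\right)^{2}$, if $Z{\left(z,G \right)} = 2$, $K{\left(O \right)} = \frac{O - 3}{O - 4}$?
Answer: $1369$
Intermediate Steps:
$K{\left(O \right)} = \frac{-3 + O}{-4 + O}$
$U{\left(o \right)} = 10 o$ ($U{\left(o \right)} = 5 \cdot 2 o = 10 o$)
$F{\left(J,M \right)} = 1 + J$ ($F{\left(J,M \right)} = J + 1 = 1 + J$)
$\left(F{\left(U{\left(-3 \right)},7 \right)} + - 2 Z{\left(-4,-4 \right)} K{\left(5 \right)}\right)^{2} = \left(\left(1 + 10 \left(-3\right)\right) + \left(-2\right) 2 \frac{-3 + 5}{-4 + 5}\right)^{2} = \left(\left(1 - 30\right) - 4 \cdot 1^{-1} \cdot 2\right)^{2} = \left(-29 - 4 \cdot 1 \cdot 2\right)^{2} = \left(-29 - 8\right)^{2} = \left(-37\right)^{2} = 1369$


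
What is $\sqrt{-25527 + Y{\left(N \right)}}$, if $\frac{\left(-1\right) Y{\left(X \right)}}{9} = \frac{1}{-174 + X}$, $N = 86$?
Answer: $\frac{i \sqrt{49420074}}{44} \approx 159.77 i$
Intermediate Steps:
$Y{\left(X \right)} = - \frac{9}{-174 + X}$
$\sqrt{-25527 + Y{\left(N \right)}} = \sqrt{-25527 - \frac{9}{-174 + 86}} = \sqrt{-25527 - \frac{9}{-88}} = \sqrt{-25527 - - \frac{9}{88}} = \sqrt{-25527 + \frac{9}{88}} = \sqrt{- \frac{2246367}{88}} = \frac{i \sqrt{49420074}}{44}$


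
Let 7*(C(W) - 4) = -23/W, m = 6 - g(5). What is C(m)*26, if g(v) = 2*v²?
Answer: 16315/154 ≈ 105.94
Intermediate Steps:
m = -44 (m = 6 - 2*5² = 6 - 2*25 = 6 - 1*50 = 6 - 50 = -44)
C(W) = 4 - 23/(7*W) (C(W) = 4 + (-23/W)/7 = 4 - 23/(7*W))
C(m)*26 = (4 - 23/7/(-44))*26 = (4 - 23/7*(-1/44))*26 = (4 + 23/308)*26 = (1255/308)*26 = 16315/154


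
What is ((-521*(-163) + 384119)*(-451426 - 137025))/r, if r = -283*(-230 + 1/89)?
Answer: -24564732820838/5792727 ≈ -4.2406e+6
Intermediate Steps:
r = 5792727/89 (r = -283*(-230 + 1/89) = -283*(-20469/89) = 5792727/89 ≈ 65087.)
((-521*(-163) + 384119)*(-451426 - 137025))/r = ((-521*(-163) + 384119)*(-451426 - 137025))/(5792727/89) = ((84923 + 384119)*(-588451))*(89/5792727) = (469042*(-588451))*(89/5792727) = -276008233942*89/5792727 = -24564732820838/5792727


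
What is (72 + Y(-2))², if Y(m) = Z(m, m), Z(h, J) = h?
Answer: 4900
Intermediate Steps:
Y(m) = m
(72 + Y(-2))² = (72 - 2)² = 70² = 4900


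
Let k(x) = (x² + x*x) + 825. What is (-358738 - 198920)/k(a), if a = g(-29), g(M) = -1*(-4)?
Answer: -557658/857 ≈ -650.71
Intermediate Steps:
g(M) = 4
a = 4
k(x) = 825 + 2*x² (k(x) = (x² + x²) + 825 = 2*x² + 825 = 825 + 2*x²)
(-358738 - 198920)/k(a) = (-358738 - 198920)/(825 + 2*4²) = -557658/(825 + 2*16) = -557658/(825 + 32) = -557658/857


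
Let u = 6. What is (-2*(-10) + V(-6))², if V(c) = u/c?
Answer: 361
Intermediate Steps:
V(c) = 6/c
(-2*(-10) + V(-6))² = (-2*(-10) + 6/(-6))² = (20 + 6*(-⅙))² = (20 - 1)² = 19² = 361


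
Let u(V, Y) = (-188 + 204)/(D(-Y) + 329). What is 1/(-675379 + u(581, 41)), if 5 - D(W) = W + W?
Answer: -26/17559853 ≈ -1.4807e-6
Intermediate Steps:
D(W) = 5 - 2*W (D(W) = 5 - (W + W) = 5 - 2*W)
u(V, Y) = 16/(334 + 2*Y) (u(V, Y) = (-188 + 204)/((5 - (-2)*Y) + 329) = 16/((5 + 2*Y) + 329) = 16/(334 + 2*Y))
1/(-675379 + u(581, 41)) = 1/(-675379 + 8/(167 + 41)) = 1/(-675379 + 8/208) = 1/(-675379 + 8*(1/208)) = 1/(-675379 + 1/26) = 1/(-17559853/26) = -26/17559853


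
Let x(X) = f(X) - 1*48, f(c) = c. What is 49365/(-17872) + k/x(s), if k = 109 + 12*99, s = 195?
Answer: 15923329/2627184 ≈ 6.0610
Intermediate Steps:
x(X) = -48 + X (x(X) = X - 1*48 = X - 48 = -48 + X)
k = 1297 (k = 109 + 1188 = 1297)
49365/(-17872) + k/x(s) = 49365/(-17872) + 1297/(-48 + 195) = 49365*(-1/17872) + 1297/147 = -49365/17872 + 1297*(1/147) = -49365/17872 + 1297/147 = 15923329/2627184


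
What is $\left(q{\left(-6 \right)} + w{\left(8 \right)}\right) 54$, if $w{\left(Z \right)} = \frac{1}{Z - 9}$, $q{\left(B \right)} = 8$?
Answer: $378$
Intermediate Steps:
$w{\left(Z \right)} = \frac{1}{-9 + Z}$
$\left(q{\left(-6 \right)} + w{\left(8 \right)}\right) 54 = \left(8 + \frac{1}{-9 + 8}\right) 54 = \left(8 + \frac{1}{-1}\right) 54 = \left(8 - 1\right) 54 = 7 \cdot 54 = 378$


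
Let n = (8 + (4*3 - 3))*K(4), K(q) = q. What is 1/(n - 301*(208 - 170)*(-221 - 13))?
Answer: 1/2676560 ≈ 3.7361e-7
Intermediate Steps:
n = 68 (n = (8 + (4*3 - 3))*4 = (8 + (12 - 3))*4 = (8 + 9)*4 = 17*4 = 68)
1/(n - 301*(208 - 170)*(-221 - 13)) = 1/(68 - 301*(208 - 170)*(-221 - 13)) = 1/(68 - 11438*(-234)) = 1/(68 - 301*(-8892)) = 1/(68 + 2676492) = 1/2676560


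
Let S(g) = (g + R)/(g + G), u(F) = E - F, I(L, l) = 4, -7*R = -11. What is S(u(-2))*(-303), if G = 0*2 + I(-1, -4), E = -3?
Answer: -404/7 ≈ -57.714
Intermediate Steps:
R = 11/7 (R = -1/7*(-11) = 11/7 ≈ 1.5714)
G = 4 (G = 0*2 + 4 = 0 + 4 = 4)
u(F) = -3 - F
S(g) = (11/7 + g)/(4 + g) (S(g) = (g + 11/7)/(g + 4) = (11/7 + g)/(4 + g))
S(u(-2))*(-303) = ((11/7 + (-3 - 1*(-2)))/(4 + (-3 - 1*(-2))))*(-303) = ((11/7 + (-3 + 2))/(4 + (-3 + 2)))*(-303) = ((11/7 - 1)/(4 - 1))*(-303) = ((4/7)/3)*(-303) = ((1/3)*(4/7))*(-303) = (4/21)*(-303) = -404/7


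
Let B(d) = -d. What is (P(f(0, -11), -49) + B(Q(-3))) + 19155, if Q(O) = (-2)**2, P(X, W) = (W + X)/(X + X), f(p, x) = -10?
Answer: 383079/20 ≈ 19154.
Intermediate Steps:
P(X, W) = (W + X)/(2*X) (P(X, W) = (W + X)/((2*X)) = (W + X)*(1/(2*X)) = (W + X)/(2*X))
Q(O) = 4
(P(f(0, -11), -49) + B(Q(-3))) + 19155 = ((1/2)*(-49 - 10)/(-10) - 1*4) + 19155 = ((1/2)*(-1/10)*(-59) - 4) + 19155 = (59/20 - 4) + 19155 = -21/20 + 19155 = 383079/20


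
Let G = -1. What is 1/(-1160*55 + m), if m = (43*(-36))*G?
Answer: -1/62252 ≈ -1.6064e-5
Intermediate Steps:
m = 1548 (m = (43*(-36))*(-1) = -1548*(-1) = 1548)
1/(-1160*55 + m) = 1/(-1160*55 + 1548) = 1/(-63800 + 1548) = 1/(-62252) = -1/62252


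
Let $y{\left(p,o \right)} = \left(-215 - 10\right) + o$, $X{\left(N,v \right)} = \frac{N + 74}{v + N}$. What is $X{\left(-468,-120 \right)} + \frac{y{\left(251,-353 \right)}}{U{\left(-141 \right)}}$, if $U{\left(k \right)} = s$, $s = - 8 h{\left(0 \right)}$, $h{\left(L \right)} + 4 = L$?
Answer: $- \frac{40907}{2352} \approx -17.392$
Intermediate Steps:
$h{\left(L \right)} = -4 + L$
$X{\left(N,v \right)} = \frac{74 + N}{N + v}$
$s = 32$ ($s = - 8 \left(-4 + 0\right) = \left(-8\right) \left(-4\right) = 32$)
$U{\left(k \right)} = 32$
$y{\left(p,o \right)} = -225 + o$
$X{\left(-468,-120 \right)} + \frac{y{\left(251,-353 \right)}}{U{\left(-141 \right)}} = \frac{74 - 468}{-468 - 120} + \frac{-225 - 353}{32} = \frac{1}{-588} \left(-394\right) - \frac{289}{16} = \left(- \frac{1}{588}\right) \left(-394\right) - \frac{289}{16} = \frac{197}{294} - \frac{289}{16} = - \frac{40907}{2352}$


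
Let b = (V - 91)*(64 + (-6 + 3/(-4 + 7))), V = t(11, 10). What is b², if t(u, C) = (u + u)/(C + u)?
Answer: 12421325401/441 ≈ 2.8166e+7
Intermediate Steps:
t(u, C) = 2*u/(C + u) (t(u, C) = (2*u)/(C + u) = 2*u/(C + u))
V = 22/21 (V = 2*11/(10 + 11) = 2*11/21 = 2*11*(1/21) = 22/21 ≈ 1.0476)
b = -111451/21 (b = (22/21 - 91)*(64 + (-6 + 3/(-4 + 7))) = -1889*(64 + (-6 + 3/3))/21 = -1889*(64 + (-6 + 3*(⅓)))/21 = -1889*(64 + (-6 + 1))/21 = -1889*(64 - 5)/21 = -1889/21*59 = -111451/21 ≈ -5307.2)
b² = (-111451/21)² = 12421325401/441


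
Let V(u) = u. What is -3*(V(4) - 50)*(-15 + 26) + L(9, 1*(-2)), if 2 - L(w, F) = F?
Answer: 1522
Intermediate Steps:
L(w, F) = 2 - F
-3*(V(4) - 50)*(-15 + 26) + L(9, 1*(-2)) = -3*(4 - 50)*(-15 + 26) + (2 - (-2)) = -(-138)*11 + (2 - 1*(-2)) = -3*(-506) + (2 + 2) = 1518 + 4 = 1522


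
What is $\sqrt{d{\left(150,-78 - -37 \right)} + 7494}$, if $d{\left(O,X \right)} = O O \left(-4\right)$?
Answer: $i \sqrt{82506} \approx 287.24 i$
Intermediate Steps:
$d{\left(O,X \right)} = - 4 O^{2}$ ($d{\left(O,X \right)} = O^{2} \left(-4\right) = - 4 O^{2}$)
$\sqrt{d{\left(150,-78 - -37 \right)} + 7494} = \sqrt{- 4 \cdot 150^{2} + 7494} = \sqrt{\left(-4\right) 22500 + 7494} = \sqrt{-90000 + 7494} = \sqrt{-82506} = i \sqrt{82506}$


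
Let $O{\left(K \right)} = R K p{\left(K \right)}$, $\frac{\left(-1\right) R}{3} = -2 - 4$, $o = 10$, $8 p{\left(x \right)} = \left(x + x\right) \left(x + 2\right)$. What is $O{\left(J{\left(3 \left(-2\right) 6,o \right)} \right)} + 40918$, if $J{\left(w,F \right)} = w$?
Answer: $-157370$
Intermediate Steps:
$p{\left(x \right)} = \frac{x \left(2 + x\right)}{4}$ ($p{\left(x \right)} = \frac{\left(x + x\right) \left(x + 2\right)}{8} = \frac{2 x \left(2 + x\right)}{8} = \frac{x \left(2 + x\right)}{4}$)
$R = 18$ ($R = - 3 \left(-2 - 4\right) = \left(-3\right) \left(-6\right) = 18$)
$O{\left(K \right)} = \frac{9 K^{2} \left(2 + K\right)}{2}$ ($O{\left(K \right)} = 18 K \frac{K \left(2 + K\right)}{4} = \frac{9 K^{2} \left(2 + K\right)}{2}$)
$O{\left(J{\left(3 \left(-2\right) 6,o \right)} \right)} + 40918 = \frac{9 \left(3 \left(-2\right) 6\right)^{2} \left(2 + 3 \left(-2\right) 6\right)}{2} + 40918 = \frac{9 \left(\left(-6\right) 6\right)^{2} \left(2 - 36\right)}{2} + 40918 = \frac{9 \left(-36\right)^{2} \left(2 - 36\right)}{2} + 40918 = \frac{9}{2} \cdot 1296 \left(-34\right) + 40918 = -198288 + 40918 = -157370$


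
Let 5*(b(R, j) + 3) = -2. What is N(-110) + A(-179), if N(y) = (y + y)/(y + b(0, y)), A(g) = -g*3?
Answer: 305579/567 ≈ 538.94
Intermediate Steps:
b(R, j) = -17/5 (b(R, j) = -3 + (⅕)*(-2) = -3 - ⅖ = -17/5)
A(g) = -3*g
N(y) = 2*y/(-17/5 + y) (N(y) = (y + y)/(y - 17/5) = (2*y)/(-17/5 + y) = 2*y/(-17/5 + y))
N(-110) + A(-179) = 10*(-110)/(-17 + 5*(-110)) - 3*(-179) = 10*(-110)/(-17 - 550) + 537 = 10*(-110)/(-567) + 537 = 10*(-110)*(-1/567) + 537 = 1100/567 + 537 = 305579/567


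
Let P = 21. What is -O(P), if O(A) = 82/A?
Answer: -82/21 ≈ -3.9048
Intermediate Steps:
-O(P) = -82/21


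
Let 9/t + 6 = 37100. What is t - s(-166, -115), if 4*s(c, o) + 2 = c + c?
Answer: 1548679/18547 ≈ 83.500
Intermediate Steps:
t = 9/37094 (t = 9/(-6 + 37100) = 9/37094 ≈ 0.00024263)
s(c, o) = -½ + c/2 (s(c, o) = -½ + (c + c)/4 = -½ + (2*c)/4 = -½ + c/2)
t - s(-166, -115) = 9/37094 - (-½ + (½)*(-166)) = 9/37094 - (-½ - 83) = 9/37094 - 1*(-167/2) = 9/37094 + 167/2 = 1548679/18547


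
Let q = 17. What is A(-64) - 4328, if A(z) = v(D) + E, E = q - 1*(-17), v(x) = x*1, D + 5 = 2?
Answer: -4297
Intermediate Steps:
D = -3 (D = -5 + 2 = -3)
v(x) = x
E = 34 (E = 17 - 1*(-17) = 17 + 17 = 34)
A(z) = 31 (A(z) = -3 + 34 = 31)
A(-64) - 4328 = 31 - 4328 = -4297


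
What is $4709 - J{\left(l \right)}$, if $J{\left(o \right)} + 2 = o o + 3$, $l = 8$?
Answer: $4644$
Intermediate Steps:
$J{\left(o \right)} = 1 + o^{2}$ ($J{\left(o \right)} = -2 + \left(o o + 3\right) = -2 + \left(o^{2} + 3\right) = -2 + \left(3 + o^{2}\right) = 1 + o^{2}$)
$4709 - J{\left(l \right)} = 4709 - \left(1 + 8^{2}\right) = 4709 - \left(1 + 64\right) = 4709 - 65 = 4644$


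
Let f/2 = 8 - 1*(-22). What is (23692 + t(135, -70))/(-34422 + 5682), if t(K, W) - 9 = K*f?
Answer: -31801/28740 ≈ -1.1065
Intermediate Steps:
f = 60 (f = 2*(8 - 1*(-22)) = 2*(8 + 22) = 2*30 = 60)
t(K, W) = 9 + 60*K (t(K, W) = 9 + K*60 = 9 + 60*K)
(23692 + t(135, -70))/(-34422 + 5682) = (23692 + (9 + 60*135))/(-34422 + 5682) = (23692 + (9 + 8100))/(-28740) = (23692 + 8109)*(-1/28740) = 31801*(-1/28740) = -31801/28740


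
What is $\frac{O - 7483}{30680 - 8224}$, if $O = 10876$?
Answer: $\frac{3393}{22456} \approx 0.1511$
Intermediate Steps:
$\frac{O - 7483}{30680 - 8224} = \frac{10876 - 7483}{30680 - 8224} = \frac{3393}{22456}$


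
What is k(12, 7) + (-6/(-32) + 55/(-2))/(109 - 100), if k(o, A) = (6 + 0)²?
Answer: 4747/144 ≈ 32.965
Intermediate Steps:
k(o, A) = 36 (k(o, A) = 6² = 36)
k(12, 7) + (-6/(-32) + 55/(-2))/(109 - 100) = 36 + (-6/(-32) + 55/(-2))/(109 - 100) = 36 + (-6*(-1/32) + 55*(-½))/9 = 36 + (3/16 - 55/2)*(⅑) = 36 - 437/16*⅑ = 36 - 437/144 = 4747/144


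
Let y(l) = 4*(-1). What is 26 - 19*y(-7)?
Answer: 102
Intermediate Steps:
y(l) = -4
26 - 19*y(-7) = 26 - 19*(-4) = 26 + 76 = 102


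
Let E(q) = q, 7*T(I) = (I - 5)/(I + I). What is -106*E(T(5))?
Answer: 0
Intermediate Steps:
T(I) = (-5 + I)/(14*I) (T(I) = ((I - 5)/(I + I))/7 = ((-5 + I)/((2*I)))/7 = ((-5 + I)*(1/(2*I)))/7 = ((-5 + I)/(2*I))/7 = (-5 + I)/(14*I))
-106*E(T(5)) = -53*(-5 + 5)/(7*5) = -53*0/(7*5) = -106*0 = 0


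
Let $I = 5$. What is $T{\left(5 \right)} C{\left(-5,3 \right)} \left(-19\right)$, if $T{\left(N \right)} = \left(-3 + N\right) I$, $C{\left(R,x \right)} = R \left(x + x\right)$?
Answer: $5700$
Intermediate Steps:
$C{\left(R,x \right)} = 2 R x$ ($C{\left(R,x \right)} = R 2 x = 2 R x$)
$T{\left(N \right)} = -15 + 5 N$ ($T{\left(N \right)} = \left(-3 + N\right) 5 = -15 + 5 N$)
$T{\left(5 \right)} C{\left(-5,3 \right)} \left(-19\right) = \left(-15 + 5 \cdot 5\right) 2 \left(-5\right) 3 \left(-19\right) = \left(-15 + 25\right) \left(-30\right) \left(-19\right) = 10 \left(-30\right) \left(-19\right) = \left(-300\right) \left(-19\right) = 5700$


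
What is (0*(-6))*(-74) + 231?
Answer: 231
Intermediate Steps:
(0*(-6))*(-74) + 231 = 0*(-74) + 231 = 0 + 231 = 231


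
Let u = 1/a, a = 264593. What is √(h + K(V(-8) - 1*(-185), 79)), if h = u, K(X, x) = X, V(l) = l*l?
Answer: √17432354721194/264593 ≈ 15.780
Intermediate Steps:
V(l) = l²
u = 1/264593 ≈ 3.7794e-6
h = 1/264593 ≈ 3.7794e-6
√(h + K(V(-8) - 1*(-185), 79)) = √(1/264593 + ((-8)² - 1*(-185))) = √(1/264593 + (64 + 185)) = √(1/264593 + 249) = √(65883658/264593) = √17432354721194/264593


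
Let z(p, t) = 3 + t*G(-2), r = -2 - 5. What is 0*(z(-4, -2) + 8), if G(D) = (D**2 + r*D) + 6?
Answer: 0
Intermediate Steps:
r = -7
G(D) = 6 + D**2 - 7*D (G(D) = (D**2 - 7*D) + 6 = 6 + D**2 - 7*D)
z(p, t) = 3 + 24*t (z(p, t) = 3 + t*(6 + (-2)**2 - 7*(-2)) = 3 + t*(6 + 4 + 14) = 3 + t*24 = 3 + 24*t)
0*(z(-4, -2) + 8) = 0*((3 + 24*(-2)) + 8) = 0*((3 - 48) + 8) = 0*(-45 + 8) = 0*(-37) = 0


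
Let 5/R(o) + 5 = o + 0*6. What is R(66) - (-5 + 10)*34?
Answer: -10365/61 ≈ -169.92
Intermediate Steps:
R(o) = 5/(-5 + o) (R(o) = 5/(-5 + (o + 0*6)) = 5/(-5 + (o + 0)) = 5/(-5 + o))
R(66) - (-5 + 10)*34 = 5/(-5 + 66) - (-5 + 10)*34 = 5/61 - 5*34 = 5*(1/61) - 1*170 = 5/61 - 170 = -10365/61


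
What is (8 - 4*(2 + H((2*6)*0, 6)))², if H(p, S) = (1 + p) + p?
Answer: 16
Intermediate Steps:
H(p, S) = 1 + 2*p
(8 - 4*(2 + H((2*6)*0, 6)))² = (8 - 4*(2 + (1 + 2*((2*6)*0))))² = (8 - 4*(2 + (1 + 2*(12*0))))² = (8 - 4*(2 + (1 + 2*0)))² = (8 - 4*(2 + (1 + 0)))² = (8 - 4*(2 + 1))² = (8 - 4*3)² = (8 - 12)² = (-4)² = 16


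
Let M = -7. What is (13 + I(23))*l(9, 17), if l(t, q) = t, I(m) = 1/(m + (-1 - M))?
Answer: 3402/29 ≈ 117.31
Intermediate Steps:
I(m) = 1/(6 + m) (I(m) = 1/(m + (-1 - 1*(-7))) = 1/(m + (-1 + 7)) = 1/(m + 6) = 1/(6 + m))
(13 + I(23))*l(9, 17) = (13 + 1/(6 + 23))*9 = (13 + 1/29)*9 = (378/29)*9 = 3402/29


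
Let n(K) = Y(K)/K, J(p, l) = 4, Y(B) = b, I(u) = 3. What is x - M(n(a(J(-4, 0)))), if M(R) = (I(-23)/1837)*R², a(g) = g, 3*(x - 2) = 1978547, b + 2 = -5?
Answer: 58153629335/88176 ≈ 6.5952e+5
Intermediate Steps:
b = -7 (b = -2 - 5 = -7)
Y(B) = -7
x = 1978553/3 (x = 2 + (⅓)*1978547 = 2 + 1978547/3 = 1978553/3 ≈ 6.5952e+5)
n(K) = -7/K
M(R) = 3*R²/1837 (M(R) = (3/1837)*R² = (3*(1/1837))*R² = 3*R²/1837)
x - M(n(a(J(-4, 0)))) = 1978553/3 - 3*(-7/4)²/1837 = 1978553/3 - 3*49/(1837*16) = 1978553/3 - 1*147/29392 = 1978553/3 - 147/29392 = 58153629335/88176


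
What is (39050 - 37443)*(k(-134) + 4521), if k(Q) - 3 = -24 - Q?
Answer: 7446838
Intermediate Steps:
k(Q) = -21 - Q (k(Q) = 3 + (-24 - Q) = -21 - Q)
(39050 - 37443)*(k(-134) + 4521) = (39050 - 37443)*((-21 - 1*(-134)) + 4521) = 1607*((-21 + 134) + 4521) = 1607*(113 + 4521) = 1607*4634 = 7446838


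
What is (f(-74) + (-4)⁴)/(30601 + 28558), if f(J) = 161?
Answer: 417/59159 ≈ 0.0070488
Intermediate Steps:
(f(-74) + (-4)⁴)/(30601 + 28558) = (161 + (-4)⁴)/(30601 + 28558) = (161 + 256)/59159 = 417*(1/59159) = 417/59159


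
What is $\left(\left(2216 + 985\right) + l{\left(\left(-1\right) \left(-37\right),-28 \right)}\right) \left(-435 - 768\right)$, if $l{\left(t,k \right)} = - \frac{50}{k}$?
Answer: $- \frac{53941317}{14} \approx -3.853 \cdot 10^{6}$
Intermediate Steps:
$\left(\left(2216 + 985\right) + l{\left(\left(-1\right) \left(-37\right),-28 \right)}\right) \left(-435 - 768\right) = \left(\left(2216 + 985\right) - \frac{50}{-28}\right) \left(-435 - 768\right) = \left(3201 - - \frac{25}{14}\right) \left(-1203\right) = \left(3201 + \frac{25}{14}\right) \left(-1203\right) = \frac{44839}{14} \left(-1203\right) = - \frac{53941317}{14}$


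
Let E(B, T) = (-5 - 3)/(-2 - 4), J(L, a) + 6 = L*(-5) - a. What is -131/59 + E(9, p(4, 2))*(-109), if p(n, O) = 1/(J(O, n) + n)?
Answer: -26117/177 ≈ -147.55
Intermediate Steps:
J(L, a) = -6 - a - 5*L (J(L, a) = -6 + (L*(-5) - a) = -6 + (-5*L - a) = -6 + (-a - 5*L) = -6 - a - 5*L)
p(n, O) = 1/(-6 - 5*O) (p(n, O) = 1/((-6 - n - 5*O) + n) = 1/(-6 - 5*O))
E(B, T) = 4/3 (E(B, T) = -8/(-6) = -8*(-⅙) = 4/3)
-131/59 + E(9, p(4, 2))*(-109) = -131/59 + (4/3)*(-109) = -131*1/59 - 436/3 = -131/59 - 436/3 = -26117/177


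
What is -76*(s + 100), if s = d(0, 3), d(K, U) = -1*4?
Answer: -7296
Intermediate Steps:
d(K, U) = -4
s = -4
-76*(s + 100) = -76*(-4 + 100) = -76*96 = -7296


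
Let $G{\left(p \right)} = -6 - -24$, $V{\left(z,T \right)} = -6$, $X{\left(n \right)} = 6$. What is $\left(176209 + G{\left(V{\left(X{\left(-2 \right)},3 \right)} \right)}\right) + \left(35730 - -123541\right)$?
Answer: $335498$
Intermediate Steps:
$G{\left(p \right)} = 18$ ($G{\left(p \right)} = -6 + 24 = 18$)
$\left(176209 + G{\left(V{\left(X{\left(-2 \right)},3 \right)} \right)}\right) + \left(35730 - -123541\right) = \left(176209 + 18\right) + \left(35730 - -123541\right) = 176227 + \left(35730 + 123541\right) = 176227 + 159271 = 335498$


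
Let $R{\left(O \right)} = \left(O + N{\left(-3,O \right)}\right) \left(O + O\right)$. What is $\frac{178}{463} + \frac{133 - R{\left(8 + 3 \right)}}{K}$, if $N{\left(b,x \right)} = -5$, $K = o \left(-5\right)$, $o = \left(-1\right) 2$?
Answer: $\frac{2243}{4630} \approx 0.48445$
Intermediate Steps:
$o = -2$
$K = 10$ ($K = \left(-2\right) \left(-5\right) = 10$)
$R{\left(O \right)} = 2 O \left(-5 + O\right)$ ($R{\left(O \right)} = \left(O - 5\right) \left(O + O\right) = \left(-5 + O\right) 2 O = 2 O \left(-5 + O\right)$)
$\frac{178}{463} + \frac{133 - R{\left(8 + 3 \right)}}{K} = \frac{178}{463} + \frac{133 - 2 \left(8 + 3\right) \left(-5 + \left(8 + 3\right)\right)}{10} = 178 \cdot \frac{1}{463} + \left(133 - 2 \cdot 11 \left(-5 + 11\right)\right) \frac{1}{10} = \frac{178}{463} + \left(133 - 2 \cdot 11 \cdot 6\right) \frac{1}{10} = \frac{178}{463} + \left(133 - 132\right) \frac{1}{10} = \frac{178}{463} + 1 \cdot \frac{1}{10} = \frac{178}{463} + \frac{1}{10} = \frac{2243}{4630}$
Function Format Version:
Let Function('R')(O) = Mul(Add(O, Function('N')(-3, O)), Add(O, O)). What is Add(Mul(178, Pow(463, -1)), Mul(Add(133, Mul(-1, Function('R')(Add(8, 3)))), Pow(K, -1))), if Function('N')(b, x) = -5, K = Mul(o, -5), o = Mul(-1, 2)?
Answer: Rational(2243, 4630) ≈ 0.48445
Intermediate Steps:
o = -2
K = 10 (K = Mul(-2, -5) = 10)
Function('R')(O) = Mul(2, O, Add(-5, O)) (Function('R')(O) = Mul(Add(O, -5), Add(O, O)) = Mul(Add(-5, O), Mul(2, O)) = Mul(2, O, Add(-5, O)))
Add(Mul(178, Pow(463, -1)), Mul(Add(133, Mul(-1, Function('R')(Add(8, 3)))), Pow(K, -1))) = Add(Mul(178, Pow(463, -1)), Mul(Add(133, Mul(-1, Mul(2, Add(8, 3), Add(-5, Add(8, 3))))), Pow(10, -1))) = Add(Mul(178, Rational(1, 463)), Mul(Add(133, Mul(-1, Mul(2, 11, Add(-5, 11)))), Rational(1, 10))) = Add(Rational(178, 463), Mul(Add(133, Mul(-1, Mul(2, 11, 6))), Rational(1, 10))) = Add(Rational(178, 463), Mul(Add(133, Mul(-1, 132)), Rational(1, 10))) = Add(Rational(178, 463), Mul(Add(133, -132), Rational(1, 10))) = Add(Rational(178, 463), Mul(1, Rational(1, 10))) = Add(Rational(178, 463), Rational(1, 10)) = Rational(2243, 4630)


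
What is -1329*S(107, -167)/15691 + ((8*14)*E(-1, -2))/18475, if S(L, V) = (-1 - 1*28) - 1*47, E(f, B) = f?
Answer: 1864291508/289891225 ≈ 6.4310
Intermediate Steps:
S(L, V) = -76 (S(L, V) = (-1 - 28) - 47 = -29 - 47 = -76)
-1329*S(107, -167)/15691 + ((8*14)*E(-1, -2))/18475 = -1329/(15691/(-76)) + ((8*14)*(-1))/18475 = -1329/(15691*(-1/76)) + (112*(-1))*(1/18475) = -1329/(-15691/76) - 112*1/18475 = -1329*(-76/15691) - 112/18475 = 101004/15691 - 112/18475 = 1864291508/289891225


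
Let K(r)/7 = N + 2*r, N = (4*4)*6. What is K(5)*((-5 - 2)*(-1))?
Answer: 5194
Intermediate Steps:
N = 96 (N = 16*6 = 96)
K(r) = 672 + 14*r (K(r) = 7*(96 + 2*r) = 672 + 14*r)
K(5)*((-5 - 2)*(-1)) = (672 + 14*5)*((-5 - 2)*(-1)) = (672 + 70)*(-7*(-1)) = 742*7 = 5194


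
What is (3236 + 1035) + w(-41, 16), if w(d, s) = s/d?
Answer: 175095/41 ≈ 4270.6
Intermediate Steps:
(3236 + 1035) + w(-41, 16) = (3236 + 1035) + 16/(-41) = 4271 + 16*(-1/41) = 4271 - 16/41 = 175095/41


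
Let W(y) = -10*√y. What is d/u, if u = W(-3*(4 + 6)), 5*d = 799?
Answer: 799*I*√30/1500 ≈ 2.9175*I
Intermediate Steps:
d = 799/5 (d = (⅕)*799 = 799/5 ≈ 159.80)
u = -10*I*√30 (u = -10*I*√3*√(4 + 6) = -10*I*√30 ≈ -54.772*I)
d/u = 799/(5*((-10*I*√30))) = 799*(I*√30/300)/5 = 799*I*√30/1500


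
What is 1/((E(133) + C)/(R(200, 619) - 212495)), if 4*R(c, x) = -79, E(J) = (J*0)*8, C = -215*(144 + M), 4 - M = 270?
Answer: -850059/104920 ≈ -8.1020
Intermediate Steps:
M = -266 (M = 4 - 1*270 = 4 - 270 = -266)
C = 26230 (C = -215*(144 - 266) = -215*(-122) = 26230)
E(J) = 0 (E(J) = 0*8 = 0)
R(c, x) = -79/4 (R(c, x) = (1/4)*(-79) = -79/4)
1/((E(133) + C)/(R(200, 619) - 212495)) = 1/((0 + 26230)/(-79/4 - 212495)) = 1/(26230/(-850059/4)) = 1/(26230*(-4/850059)) = 1/(-104920/850059) = -850059/104920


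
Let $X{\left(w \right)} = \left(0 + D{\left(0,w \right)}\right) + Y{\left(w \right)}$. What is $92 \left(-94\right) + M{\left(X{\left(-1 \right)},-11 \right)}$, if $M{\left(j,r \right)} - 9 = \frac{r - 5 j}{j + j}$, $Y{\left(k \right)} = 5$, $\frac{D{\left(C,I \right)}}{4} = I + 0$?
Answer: $-8647$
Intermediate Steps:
$D{\left(C,I \right)} = 4 I$ ($D{\left(C,I \right)} = 4 \left(I + 0\right) = 4 I$)
$X{\left(w \right)} = 5 + 4 w$ ($X{\left(w \right)} = \left(0 + 4 w\right) + 5 = 4 w + 5 = 5 + 4 w$)
$M{\left(j,r \right)} = 9 + \frac{r - 5 j}{2 j}$ ($M{\left(j,r \right)} = 9 + \frac{r - 5 j}{j + j} = 9 + \frac{r - 5 j}{2 j}$)
$92 \left(-94\right) + M{\left(X{\left(-1 \right)},-11 \right)} = 92 \left(-94\right) + \frac{-11 + 13 \left(5 + 4 \left(-1\right)\right)}{2 \left(5 + 4 \left(-1\right)\right)} = -8648 + \frac{-11 + 13 \left(5 - 4\right)}{2 \left(5 - 4\right)} = -8648 + \frac{-11 + 13 \cdot 1}{2 \cdot 1} = -8648 + \frac{1}{2} \cdot 1 \left(-11 + 13\right) = -8648 + \frac{1}{2} \cdot 1 \cdot 2 = -8648 + 1 = -8647$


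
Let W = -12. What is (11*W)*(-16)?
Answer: 2112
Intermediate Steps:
(11*W)*(-16) = (11*(-12))*(-16) = -132*(-16) = 2112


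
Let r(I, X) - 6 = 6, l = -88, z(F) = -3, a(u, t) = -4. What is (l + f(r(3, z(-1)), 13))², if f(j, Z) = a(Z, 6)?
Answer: 8464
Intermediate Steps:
r(I, X) = 12 (r(I, X) = 6 + 6 = 12)
f(j, Z) = -4
(l + f(r(3, z(-1)), 13))² = (-88 - 4)² = (-92)² = 8464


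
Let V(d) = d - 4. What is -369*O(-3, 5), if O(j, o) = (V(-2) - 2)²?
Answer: -23616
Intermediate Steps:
V(d) = -4 + d
O(j, o) = 64 (O(j, o) = ((-4 - 2) - 2)² = (-6 - 2)² = (-8)² = 64)
-369*O(-3, 5) = -369*64 = -23616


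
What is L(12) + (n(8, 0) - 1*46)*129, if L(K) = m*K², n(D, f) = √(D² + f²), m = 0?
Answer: -4902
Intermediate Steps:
L(K) = 0 (L(K) = 0*K² = 0)
L(12) + (n(8, 0) - 1*46)*129 = 0 + (√(8² + 0²) - 1*46)*129 = 0 + (√(64 + 0) - 46)*129 = 0 + (√64 - 46)*129 = 0 + (8 - 46)*129 = 0 - 38*129 = 0 - 4902 = -4902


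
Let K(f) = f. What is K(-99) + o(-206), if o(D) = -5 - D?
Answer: 102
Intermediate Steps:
K(-99) + o(-206) = -99 + (-5 - 1*(-206)) = -99 + (-5 + 206) = -99 + 201 = 102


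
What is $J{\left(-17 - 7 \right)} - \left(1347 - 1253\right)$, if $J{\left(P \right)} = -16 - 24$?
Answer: $-134$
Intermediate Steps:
$J{\left(P \right)} = -40$ ($J{\left(P \right)} = -16 - 24 = -40$)
$J{\left(-17 - 7 \right)} - \left(1347 - 1253\right) = -40 - \left(1347 - 1253\right) = -40 - 94 = -134$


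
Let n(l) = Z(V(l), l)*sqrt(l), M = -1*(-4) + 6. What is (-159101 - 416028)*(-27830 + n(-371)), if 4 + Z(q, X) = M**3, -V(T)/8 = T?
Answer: 16005840070 - 572828484*I*sqrt(371) ≈ 1.6006e+10 - 1.1033e+10*I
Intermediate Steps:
M = 10 (M = 4 + 6 = 10)
V(T) = -8*T
Z(q, X) = 996 (Z(q, X) = -4 + 10**3 = -4 + 1000 = 996)
n(l) = 996*sqrt(l)
(-159101 - 416028)*(-27830 + n(-371)) = (-159101 - 416028)*(-27830 + 996*sqrt(-371)) = -575129*(-27830 + 996*(I*sqrt(371))) = -575129*(-27830 + 996*I*sqrt(371)) = 16005840070 - 572828484*I*sqrt(371)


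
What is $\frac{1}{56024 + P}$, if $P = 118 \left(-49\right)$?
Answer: $\frac{1}{50242} \approx 1.9904 \cdot 10^{-5}$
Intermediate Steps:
$P = -5782$
$\frac{1}{56024 + P} = \frac{1}{56024 - 5782} = \frac{1}{50242}$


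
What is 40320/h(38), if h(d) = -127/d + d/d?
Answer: -1532160/89 ≈ -17215.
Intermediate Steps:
h(d) = 1 - 127/d (h(d) = -127/d + 1 = 1 - 127/d)
40320/h(38) = 40320/(((-127 + 38)/38)) = 40320/(((1/38)*(-89))) = 40320/(-89/38) = 40320*(-38/89) = -1532160/89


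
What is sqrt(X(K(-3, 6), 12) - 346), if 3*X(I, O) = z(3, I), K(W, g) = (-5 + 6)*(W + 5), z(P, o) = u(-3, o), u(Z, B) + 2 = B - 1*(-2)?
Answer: 2*I*sqrt(777)/3 ≈ 18.583*I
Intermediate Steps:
u(Z, B) = B (u(Z, B) = -2 + (B - 1*(-2)) = -2 + (B + 2) = -2 + (2 + B) = B)
z(P, o) = o
K(W, g) = 5 + W (K(W, g) = 1*(5 + W) = 5 + W)
X(I, O) = I/3
sqrt(X(K(-3, 6), 12) - 346) = sqrt((5 - 3)/3 - 346) = sqrt((1/3)*2 - 346) = sqrt(2/3 - 346) = sqrt(-1036/3) = 2*I*sqrt(777)/3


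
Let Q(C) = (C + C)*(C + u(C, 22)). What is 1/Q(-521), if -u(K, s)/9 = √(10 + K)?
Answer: 1/625664 - 9*I*√511/325970944 ≈ 1.5983e-6 - 6.2413e-7*I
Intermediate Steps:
u(K, s) = -9*√(10 + K)
Q(C) = 2*C*(C - 9*√(10 + C)) (Q(C) = (C + C)*(C - 9*√(10 + C)) = (2*C)*(C - 9*√(10 + C)) = 2*C*(C - 9*√(10 + C)))
1/Q(-521) = 1/(2*(-521)*(-521 - 9*√(10 - 521))) = 1/(2*(-521)*(-521 - 9*I*√511)) = 1/(542882 + 9378*I*√511)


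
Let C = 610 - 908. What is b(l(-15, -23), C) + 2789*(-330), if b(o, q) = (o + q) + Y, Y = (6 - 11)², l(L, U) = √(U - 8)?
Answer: -920643 + I*√31 ≈ -9.2064e+5 + 5.5678*I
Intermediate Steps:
C = -298
l(L, U) = √(-8 + U)
Y = 25 (Y = (-5)² = 25)
b(o, q) = 25 + o + q (b(o, q) = (o + q) + 25 = 25 + o + q)
b(l(-15, -23), C) + 2789*(-330) = (25 + √(-8 - 23) - 298) + 2789*(-330) = (25 + √(-31) - 298) - 920370 = (25 + I*√31 - 298) - 920370 = (-273 + I*√31) - 920370 = -920643 + I*√31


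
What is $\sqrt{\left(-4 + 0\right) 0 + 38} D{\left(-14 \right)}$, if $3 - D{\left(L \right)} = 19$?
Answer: $- 16 \sqrt{38} \approx -98.631$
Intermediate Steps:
$D{\left(L \right)} = -16$ ($D{\left(L \right)} = 3 - 19 = -16$)
$\sqrt{\left(-4 + 0\right) 0 + 38} D{\left(-14 \right)} = \sqrt{\left(-4 + 0\right) 0 + 38} \left(-16\right) = \sqrt{\left(-4\right) 0 + 38} \left(-16\right) = \sqrt{0 + 38} \left(-16\right) = \sqrt{38} \left(-16\right) = - 16 \sqrt{38}$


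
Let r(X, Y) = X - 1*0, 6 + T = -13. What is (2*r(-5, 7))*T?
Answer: 190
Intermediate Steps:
T = -19 (T = -6 - 13 = -19)
r(X, Y) = X (r(X, Y) = X + 0 = X)
(2*r(-5, 7))*T = (2*(-5))*(-19) = -10*(-19) = 190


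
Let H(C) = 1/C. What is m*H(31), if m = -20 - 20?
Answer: -40/31 ≈ -1.2903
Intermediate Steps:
m = -40
m*H(31) = -40/31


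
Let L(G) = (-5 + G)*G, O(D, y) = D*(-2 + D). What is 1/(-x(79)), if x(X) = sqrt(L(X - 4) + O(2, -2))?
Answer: -sqrt(210)/1050 ≈ -0.013801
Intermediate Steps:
L(G) = G*(-5 + G)
x(X) = sqrt((-9 + X)*(-4 + X)) (x(X) = sqrt((X - 4)*(-5 + (X - 4)) + 2*(-2 + 2)) = sqrt((-4 + X)*(-5 + (-4 + X)) + 2*0) = sqrt((-4 + X)*(-9 + X) + 0) = sqrt((-9 + X)*(-4 + X) + 0) = sqrt((-9 + X)*(-4 + X)))
1/(-x(79)) = 1/(-sqrt((-9 + 79)*(-4 + 79))) = 1/(-sqrt(70*75)) = 1/(-sqrt(5250)) = 1/(-5*sqrt(210)) = -sqrt(210)/1050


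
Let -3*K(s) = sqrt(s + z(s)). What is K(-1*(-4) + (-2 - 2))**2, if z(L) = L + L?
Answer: 0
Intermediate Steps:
z(L) = 2*L
K(s) = -sqrt(3)*sqrt(s)/3 (K(s) = -sqrt(s + 2*s)/3 = -sqrt(3)*sqrt(s)/3)
K(-1*(-4) + (-2 - 2))**2 = (-sqrt(3)*sqrt(-1*(-4) + (-2 - 2))/3)**2 = (-sqrt(3)*sqrt(4 - 4)/3)**2 = (-sqrt(3)*sqrt(0)/3)**2 = (-1/3*sqrt(3)*0)**2 = 0**2 = 0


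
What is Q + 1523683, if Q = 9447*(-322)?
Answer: -1518251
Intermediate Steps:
Q = -3041934
Q + 1523683 = -3041934 + 1523683 = -1518251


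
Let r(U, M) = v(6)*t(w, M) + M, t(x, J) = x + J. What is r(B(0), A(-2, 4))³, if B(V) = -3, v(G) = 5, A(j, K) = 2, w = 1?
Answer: 4913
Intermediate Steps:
t(x, J) = J + x
r(U, M) = 5 + 6*M (r(U, M) = 5*(M + 1) + M = 5*(1 + M) + M = (5 + 5*M) + M = 5 + 6*M)
r(B(0), A(-2, 4))³ = (5 + 6*2)³ = (5 + 12)³ = 17³ = 4913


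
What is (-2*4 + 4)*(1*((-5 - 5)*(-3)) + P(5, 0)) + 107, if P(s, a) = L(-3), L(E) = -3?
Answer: -1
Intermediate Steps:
P(s, a) = -3
(-2*4 + 4)*(1*((-5 - 5)*(-3)) + P(5, 0)) + 107 = (-2*4 + 4)*(1*((-5 - 5)*(-3)) - 3) + 107 = (-8 + 4)*(1*(-10*(-3)) - 3) + 107 = -4*(1*30 - 3) + 107 = -4*(30 - 3) + 107 = -4*27 + 107 = -108 + 107 = -1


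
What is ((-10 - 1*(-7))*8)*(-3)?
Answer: 72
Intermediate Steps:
((-10 - 1*(-7))*8)*(-3) = ((-10 + 7)*8)*(-3) = -3*8*(-3) = -24*(-3) = 72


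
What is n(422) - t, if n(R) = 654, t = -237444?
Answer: 238098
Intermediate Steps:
n(422) - t = 654 - 1*(-237444) = 654 + 237444 = 238098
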